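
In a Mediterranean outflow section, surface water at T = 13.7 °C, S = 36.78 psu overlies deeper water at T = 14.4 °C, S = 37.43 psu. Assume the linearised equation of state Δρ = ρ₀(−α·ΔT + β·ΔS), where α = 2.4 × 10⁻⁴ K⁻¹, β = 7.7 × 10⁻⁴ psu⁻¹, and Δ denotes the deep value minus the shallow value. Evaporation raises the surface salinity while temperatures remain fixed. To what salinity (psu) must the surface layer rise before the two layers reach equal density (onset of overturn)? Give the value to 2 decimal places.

37.21 psu

Neutral buoyancy requires −α(T_deep − T_surf) + β(S_deep − S_surf′) = 0.
S_surf′ = S_deep − (α/β)·ΔT = 37.43 − (2.4 × 10⁻⁴/7.7 × 10⁻⁴)·(+0.7) = 37.2118 psu.
Increase required: 37.2118 − 36.78 = 0.4318 psu.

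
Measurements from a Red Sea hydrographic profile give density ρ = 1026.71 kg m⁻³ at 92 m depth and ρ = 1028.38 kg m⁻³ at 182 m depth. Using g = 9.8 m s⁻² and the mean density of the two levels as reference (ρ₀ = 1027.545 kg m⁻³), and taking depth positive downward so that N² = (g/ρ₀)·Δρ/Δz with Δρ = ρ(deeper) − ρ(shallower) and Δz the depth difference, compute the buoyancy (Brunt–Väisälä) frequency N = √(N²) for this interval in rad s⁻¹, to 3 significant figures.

0.0133 rad s⁻¹

Δρ = 1028.38 − 1026.71 = 1.67 kg m⁻³ over Δz = 182 − 92 = 90 m.
N² = (9.8/1027.545) × (1.67/90) = 1.7697 × 10⁻⁴ s⁻².
N = √(1.7697 × 10⁻⁴) = 0.013303 rad s⁻¹ ≈ 0.0133 rad s⁻¹.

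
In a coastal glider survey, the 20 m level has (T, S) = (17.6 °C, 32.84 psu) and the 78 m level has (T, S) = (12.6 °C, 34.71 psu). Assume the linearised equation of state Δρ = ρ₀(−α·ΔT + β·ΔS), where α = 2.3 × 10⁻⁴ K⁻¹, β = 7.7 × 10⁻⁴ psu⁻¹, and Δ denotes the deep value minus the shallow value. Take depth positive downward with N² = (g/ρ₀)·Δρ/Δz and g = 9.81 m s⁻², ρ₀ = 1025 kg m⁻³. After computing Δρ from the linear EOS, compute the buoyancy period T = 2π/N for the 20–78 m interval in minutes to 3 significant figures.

5.00 min

ΔT = -5.0 K, ΔS = +1.87 psu (deep − shallow).
Δρ/ρ₀ = −αΔT + βΔS = 1.15 × 10⁻³ + 1.4399 × 10⁻³ = 2.5899 × 10⁻³, so Δρ ≈ 2.655 kg m⁻³.
N² = (g/ρ₀)·Δρ/Δz = g·(Δρ/ρ₀)/Δz = 9.81 × 2.5899 × 10⁻³ / 58 = 4.3805 × 10⁻⁴ s⁻².
N = √(4.3805 × 10⁻⁴) = 0.020930 rad s⁻¹ → T = 2π/N = 300.20 s = 5.0033 min ≈ 5.00 min.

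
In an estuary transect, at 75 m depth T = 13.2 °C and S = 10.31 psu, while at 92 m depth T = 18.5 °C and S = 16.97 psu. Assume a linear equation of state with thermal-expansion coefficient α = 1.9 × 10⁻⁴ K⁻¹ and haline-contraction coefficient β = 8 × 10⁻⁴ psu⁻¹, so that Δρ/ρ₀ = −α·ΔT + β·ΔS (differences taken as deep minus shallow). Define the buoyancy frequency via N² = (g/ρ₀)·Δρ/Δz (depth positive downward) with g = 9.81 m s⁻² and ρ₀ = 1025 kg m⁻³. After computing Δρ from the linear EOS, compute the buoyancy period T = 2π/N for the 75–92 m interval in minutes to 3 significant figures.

2.10 min

ΔT = +5.3 K, ΔS = +6.66 psu (deep − shallow).
Δρ/ρ₀ = −αΔT + βΔS = -1.007 × 10⁻³ + 5.328 × 10⁻³ = 4.321 × 10⁻³, so Δρ ≈ 4.429 kg m⁻³.
N² = (g/ρ₀)·Δρ/Δz = g·(Δρ/ρ₀)/Δz = 9.81 × 4.321 × 10⁻³ / 17 = 2.4935 × 10⁻³ s⁻².
N = √(2.4935 × 10⁻³) = 0.049935 rad s⁻¹ → T = 2π/N = 125.83 s = 2.0972 min ≈ 2.10 min.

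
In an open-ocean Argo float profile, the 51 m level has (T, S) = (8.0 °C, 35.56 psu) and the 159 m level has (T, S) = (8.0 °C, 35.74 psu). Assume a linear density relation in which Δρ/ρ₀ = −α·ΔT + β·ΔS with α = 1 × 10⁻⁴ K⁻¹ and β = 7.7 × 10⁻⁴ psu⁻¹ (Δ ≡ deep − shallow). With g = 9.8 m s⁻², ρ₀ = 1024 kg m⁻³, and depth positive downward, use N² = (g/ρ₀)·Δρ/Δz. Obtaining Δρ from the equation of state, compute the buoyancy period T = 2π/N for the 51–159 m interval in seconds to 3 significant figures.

1.77 × 10³ s

ΔT = +0.0 K, ΔS = +0.18 psu (deep − shallow).
Δρ/ρ₀ = −αΔT + βΔS = 0 + 1.386 × 10⁻⁴ = 1.386 × 10⁻⁴, so Δρ ≈ 0.1419 kg m⁻³.
N² = (g/ρ₀)·Δρ/Δz = g·(Δρ/ρ₀)/Δz = 9.8 × 1.386 × 10⁻⁴ / 108 = 1.2577 × 10⁻⁵ s⁻².
N = √(1.2577 × 10⁻⁵) = 3.5464 × 10⁻³ rad s⁻¹ → T = 2π/N = 1.7717 × 10³ s ≈ 1.77 × 10³ s.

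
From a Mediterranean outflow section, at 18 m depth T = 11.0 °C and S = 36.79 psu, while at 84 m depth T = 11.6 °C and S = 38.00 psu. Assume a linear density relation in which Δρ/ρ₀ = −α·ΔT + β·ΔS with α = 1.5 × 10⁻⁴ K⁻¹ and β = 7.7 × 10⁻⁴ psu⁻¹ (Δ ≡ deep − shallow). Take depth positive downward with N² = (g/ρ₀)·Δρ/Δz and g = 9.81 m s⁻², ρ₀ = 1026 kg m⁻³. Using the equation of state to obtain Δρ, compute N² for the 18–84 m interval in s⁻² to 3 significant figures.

ΔT = +0.6 K, ΔS = +1.21 psu (deep − shallow).
Δρ/ρ₀ = −αΔT + βΔS = -9.00 × 10⁻⁵ + 9.317 × 10⁻⁴ = 8.417 × 10⁻⁴, so Δρ ≈ 0.8636 kg m⁻³.
N² = (g/ρ₀)·Δρ/Δz = g·(Δρ/ρ₀)/Δz = 9.81 × 8.417 × 10⁻⁴ / 66 = 1.2511 × 10⁻⁴ s⁻² ≈ 1.25 × 10⁻⁴ s⁻².

1.25 × 10⁻⁴ s⁻²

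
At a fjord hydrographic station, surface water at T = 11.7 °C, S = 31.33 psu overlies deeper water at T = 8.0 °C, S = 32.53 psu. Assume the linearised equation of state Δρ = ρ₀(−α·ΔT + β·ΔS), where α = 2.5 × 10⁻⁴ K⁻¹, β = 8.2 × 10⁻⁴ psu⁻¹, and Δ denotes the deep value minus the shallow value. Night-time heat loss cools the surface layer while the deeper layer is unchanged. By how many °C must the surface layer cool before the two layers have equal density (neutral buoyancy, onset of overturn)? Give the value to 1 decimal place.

Neutral buoyancy requires Δρ = 0, i.e. −α(T_deep − T_surf′) + β(S_deep − S_surf) = 0.
T_surf′ = T_deep − (β/α)·ΔS = 8.0 − (8.2 × 10⁻⁴/2.5 × 10⁻⁴)·(+1.20) = 4.064 °C.
Cooling required: 11.7 − (4.064) = 7.636 °C.

7.6 °C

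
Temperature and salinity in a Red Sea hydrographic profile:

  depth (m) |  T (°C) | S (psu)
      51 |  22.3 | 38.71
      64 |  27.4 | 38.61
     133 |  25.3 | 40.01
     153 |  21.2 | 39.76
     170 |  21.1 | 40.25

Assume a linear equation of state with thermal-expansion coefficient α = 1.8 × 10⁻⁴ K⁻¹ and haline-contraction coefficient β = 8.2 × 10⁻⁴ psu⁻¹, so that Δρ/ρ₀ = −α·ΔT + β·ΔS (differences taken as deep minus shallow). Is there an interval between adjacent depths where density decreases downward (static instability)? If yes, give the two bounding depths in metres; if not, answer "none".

51–64 m

Evaluate Δρ/ρ₀ = −αΔT + βΔS across each adjacent pair:
  51–64 m: −αΔT+βΔS = −(1.8 × 10⁻⁴)(+5.1)+(8.2 × 10⁻⁴)(-0.10) = -1.0 × 10⁻³ → UNSTABLE
  64–133 m: −αΔT+βΔS = −(1.8 × 10⁻⁴)(-2.1)+(8.2 × 10⁻⁴)(+1.40) = 1.5 × 10⁻³ → stable
  133–153 m: −αΔT+βΔS = −(1.8 × 10⁻⁴)(-4.1)+(8.2 × 10⁻⁴)(-0.25) = 5.3 × 10⁻⁴ → stable
  153–170 m: −αΔT+βΔS = −(1.8 × 10⁻⁴)(-0.1)+(8.2 × 10⁻⁴)(+0.49) = 4.2 × 10⁻⁴ → stable
The 51–64 m interval has Δρ < 0: lighter water underlies denser water.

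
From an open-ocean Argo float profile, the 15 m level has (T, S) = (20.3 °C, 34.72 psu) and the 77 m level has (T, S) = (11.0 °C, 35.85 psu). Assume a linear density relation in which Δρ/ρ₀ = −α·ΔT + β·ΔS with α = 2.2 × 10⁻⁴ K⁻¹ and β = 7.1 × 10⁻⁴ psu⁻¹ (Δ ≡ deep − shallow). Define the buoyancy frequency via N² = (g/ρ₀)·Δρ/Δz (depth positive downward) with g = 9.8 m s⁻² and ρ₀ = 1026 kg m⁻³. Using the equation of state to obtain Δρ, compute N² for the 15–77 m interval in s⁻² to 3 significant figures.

ΔT = -9.3 K, ΔS = +1.13 psu (deep − shallow).
Δρ/ρ₀ = −αΔT + βΔS = 2.046 × 10⁻³ + 8.023 × 10⁻⁴ = 2.8483 × 10⁻³, so Δρ ≈ 2.922 kg m⁻³.
N² = (g/ρ₀)·Δρ/Δz = g·(Δρ/ρ₀)/Δz = 9.8 × 2.8483 × 10⁻³ / 62 = 4.5022 × 10⁻⁴ s⁻² ≈ 4.50 × 10⁻⁴ s⁻².

4.50 × 10⁻⁴ s⁻²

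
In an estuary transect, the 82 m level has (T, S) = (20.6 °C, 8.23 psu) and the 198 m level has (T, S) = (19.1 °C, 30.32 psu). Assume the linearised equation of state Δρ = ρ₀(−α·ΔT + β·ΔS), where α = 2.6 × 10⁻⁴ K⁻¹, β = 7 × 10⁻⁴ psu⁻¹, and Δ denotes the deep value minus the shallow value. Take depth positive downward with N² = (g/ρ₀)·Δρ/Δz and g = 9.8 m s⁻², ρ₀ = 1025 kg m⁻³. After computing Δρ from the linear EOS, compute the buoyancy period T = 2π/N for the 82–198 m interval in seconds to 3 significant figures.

ΔT = -1.5 K, ΔS = +22.09 psu (deep − shallow).
Δρ/ρ₀ = −αΔT + βΔS = 3.90 × 10⁻⁴ + 0.015463 = 0.015853, so Δρ ≈ 16.25 kg m⁻³.
N² = (g/ρ₀)·Δρ/Δz = g·(Δρ/ρ₀)/Δz = 9.8 × 0.015853 / 116 = 1.3393 × 10⁻³ s⁻².
N = √(1.3393 × 10⁻³) = 0.036596 rad s⁻¹ → T = 2π/N = 171.69 s ≈ 172 s.

172 s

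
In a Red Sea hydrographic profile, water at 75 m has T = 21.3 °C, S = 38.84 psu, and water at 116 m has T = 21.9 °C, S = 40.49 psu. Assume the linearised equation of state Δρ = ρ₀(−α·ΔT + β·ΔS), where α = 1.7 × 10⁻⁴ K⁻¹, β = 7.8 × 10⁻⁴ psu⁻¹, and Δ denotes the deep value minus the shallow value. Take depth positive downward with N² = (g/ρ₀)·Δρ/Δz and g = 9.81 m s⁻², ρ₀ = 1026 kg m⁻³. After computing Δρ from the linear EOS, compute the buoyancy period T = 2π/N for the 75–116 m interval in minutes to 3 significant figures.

6.22 min

ΔT = +0.6 K, ΔS = +1.65 psu (deep − shallow).
Δρ/ρ₀ = −αΔT + βΔS = -1.02 × 10⁻⁴ + 1.287 × 10⁻³ = 1.185 × 10⁻³, so Δρ ≈ 1.216 kg m⁻³.
N² = (g/ρ₀)·Δρ/Δz = g·(Δρ/ρ₀)/Δz = 9.81 × 1.185 × 10⁻³ / 41 = 2.8353 × 10⁻⁴ s⁻².
N = √(2.8353 × 10⁻⁴) = 0.016838 rad s⁻¹ → T = 2π/N = 373.16 s = 6.2193 min ≈ 6.22 min.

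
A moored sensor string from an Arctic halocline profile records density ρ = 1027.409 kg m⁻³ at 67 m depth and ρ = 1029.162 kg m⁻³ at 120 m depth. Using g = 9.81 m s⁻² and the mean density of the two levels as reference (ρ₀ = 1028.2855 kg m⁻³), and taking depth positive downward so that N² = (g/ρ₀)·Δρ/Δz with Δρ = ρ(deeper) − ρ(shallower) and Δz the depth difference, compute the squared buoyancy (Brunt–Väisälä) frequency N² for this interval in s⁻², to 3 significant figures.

3.16 × 10⁻⁴ s⁻²

Δρ = 1029.162 − 1027.409 = 1.753 kg m⁻³ over Δz = 120 − 67 = 53 m.
N² = (9.81/1028.2855) × (1.753/53) = 3.1555 × 10⁻⁴ s⁻² ≈ 3.16 × 10⁻⁴ s⁻².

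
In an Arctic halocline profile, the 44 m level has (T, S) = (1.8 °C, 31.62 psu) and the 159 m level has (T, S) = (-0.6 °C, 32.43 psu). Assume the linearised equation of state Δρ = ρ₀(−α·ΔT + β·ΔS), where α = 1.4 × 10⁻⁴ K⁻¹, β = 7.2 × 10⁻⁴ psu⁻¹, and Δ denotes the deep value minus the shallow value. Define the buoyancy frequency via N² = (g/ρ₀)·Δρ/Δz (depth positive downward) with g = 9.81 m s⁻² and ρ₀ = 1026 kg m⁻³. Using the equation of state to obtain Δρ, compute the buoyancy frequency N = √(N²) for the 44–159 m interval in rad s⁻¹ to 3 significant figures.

ΔT = -2.4 K, ΔS = +0.81 psu (deep − shallow).
Δρ/ρ₀ = −αΔT + βΔS = 3.36 × 10⁻⁴ + 5.832 × 10⁻⁴ = 9.192 × 10⁻⁴, so Δρ ≈ 0.9431 kg m⁻³.
N² = (g/ρ₀)·Δρ/Δz = g·(Δρ/ρ₀)/Δz = 9.81 × 9.192 × 10⁻⁴ / 115 = 7.8412 × 10⁻⁵ s⁻².
N = √(7.8412 × 10⁻⁵) = 8.8551 × 10⁻³ rad s⁻¹ ≈ 8.86 × 10⁻³ rad s⁻¹.

8.86 × 10⁻³ rad s⁻¹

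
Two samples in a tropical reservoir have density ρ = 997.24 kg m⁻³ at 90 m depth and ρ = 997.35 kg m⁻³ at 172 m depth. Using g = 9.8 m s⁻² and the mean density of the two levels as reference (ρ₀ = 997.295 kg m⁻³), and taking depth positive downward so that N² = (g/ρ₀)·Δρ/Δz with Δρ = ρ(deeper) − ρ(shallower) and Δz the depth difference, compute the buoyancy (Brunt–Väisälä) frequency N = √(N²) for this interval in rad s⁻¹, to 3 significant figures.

Δρ = 997.35 − 997.24 = 0.11 kg m⁻³ over Δz = 172 − 90 = 82 m.
N² = (9.8/997.295) × (0.11/82) = 1.3182 × 10⁻⁵ s⁻².
N = √(1.3182 × 10⁻⁵) = 3.6307 × 10⁻³ rad s⁻¹ ≈ 3.63 × 10⁻³ rad s⁻¹.

3.63 × 10⁻³ rad s⁻¹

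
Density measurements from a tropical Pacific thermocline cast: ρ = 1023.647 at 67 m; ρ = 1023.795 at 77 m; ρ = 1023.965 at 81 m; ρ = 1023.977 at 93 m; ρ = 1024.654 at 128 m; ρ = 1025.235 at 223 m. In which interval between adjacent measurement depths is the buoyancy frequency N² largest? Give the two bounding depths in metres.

77–81 m

Compute the density gradient over each adjacent pair:
  67–77 m: Δρ/Δz = 0.148/10 = 0.015 kg m⁻⁴
  77–81 m: Δρ/Δz = 0.170/4 = 0.043 kg m⁻⁴
  81–93 m: Δρ/Δz = 0.012/12 = 1.0 × 10⁻³ kg m⁻⁴
  93–128 m: Δρ/Δz = 0.677/35 = 0.019 kg m⁻⁴
  128–223 m: Δρ/Δz = 0.581/95 = 6.1 × 10⁻³ kg m⁻⁴
The largest gradient is in the 77–81 m interval — the pycnocline.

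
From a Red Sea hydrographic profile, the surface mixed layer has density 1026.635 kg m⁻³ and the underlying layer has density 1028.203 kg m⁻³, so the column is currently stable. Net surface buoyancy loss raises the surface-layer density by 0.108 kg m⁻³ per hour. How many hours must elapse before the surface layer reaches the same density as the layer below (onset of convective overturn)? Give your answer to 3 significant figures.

14.5 hours

Density deficit of the surface layer: 1028.203 − 1026.635 = 1.568 kg m⁻³.
Required change = 1.568 / 0.108 = 14.5 hours.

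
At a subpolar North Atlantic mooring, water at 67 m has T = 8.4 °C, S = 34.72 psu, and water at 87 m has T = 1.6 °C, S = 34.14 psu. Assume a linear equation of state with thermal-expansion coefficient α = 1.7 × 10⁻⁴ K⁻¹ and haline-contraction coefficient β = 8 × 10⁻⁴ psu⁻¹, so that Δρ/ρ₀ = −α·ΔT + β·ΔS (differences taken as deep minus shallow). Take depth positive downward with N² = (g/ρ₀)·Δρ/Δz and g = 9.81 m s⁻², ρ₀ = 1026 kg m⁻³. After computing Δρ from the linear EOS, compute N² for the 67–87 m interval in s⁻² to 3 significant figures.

ΔT = -6.8 K, ΔS = -0.58 psu (deep − shallow).
Δρ/ρ₀ = −αΔT + βΔS = 1.156 × 10⁻³ − 4.64 × 10⁻⁴ = 6.92 × 10⁻⁴, so Δρ ≈ 0.7100 kg m⁻³.
N² = (g/ρ₀)·Δρ/Δz = g·(Δρ/ρ₀)/Δz = 9.81 × 6.92 × 10⁻⁴ / 20 = 3.3943 × 10⁻⁴ s⁻² ≈ 3.39 × 10⁻⁴ s⁻².

3.39 × 10⁻⁴ s⁻²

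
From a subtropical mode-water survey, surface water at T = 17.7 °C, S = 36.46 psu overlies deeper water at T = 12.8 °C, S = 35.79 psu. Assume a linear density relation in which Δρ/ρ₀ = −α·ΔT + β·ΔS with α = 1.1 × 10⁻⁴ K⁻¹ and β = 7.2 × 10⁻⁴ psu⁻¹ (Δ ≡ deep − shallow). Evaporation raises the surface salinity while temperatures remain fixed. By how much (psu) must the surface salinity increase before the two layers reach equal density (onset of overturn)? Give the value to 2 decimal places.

0.08 psu

Neutral buoyancy requires −α(T_deep − T_surf) + β(S_deep − S_surf′) = 0.
S_surf′ = S_deep − (α/β)·ΔT = 35.79 − (1.1 × 10⁻⁴/7.2 × 10⁻⁴)·(-4.9) = 36.5386 psu.
Increase required: 36.5386 − 36.46 = 0.0786 psu.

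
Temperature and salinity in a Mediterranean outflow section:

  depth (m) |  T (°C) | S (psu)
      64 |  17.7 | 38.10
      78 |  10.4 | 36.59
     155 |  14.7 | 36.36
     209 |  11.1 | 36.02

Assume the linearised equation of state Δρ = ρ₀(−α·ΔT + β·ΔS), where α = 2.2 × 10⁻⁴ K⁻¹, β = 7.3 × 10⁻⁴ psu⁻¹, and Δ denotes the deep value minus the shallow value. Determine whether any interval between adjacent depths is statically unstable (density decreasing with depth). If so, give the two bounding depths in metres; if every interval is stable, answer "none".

78–155 m

Evaluate Δρ/ρ₀ = −αΔT + βΔS across each adjacent pair:
  64–78 m: −αΔT+βΔS = −(2.2 × 10⁻⁴)(-7.3)+(7.3 × 10⁻⁴)(-1.51) = 5.0 × 10⁻⁴ → stable
  78–155 m: −αΔT+βΔS = −(2.2 × 10⁻⁴)(+4.3)+(7.3 × 10⁻⁴)(-0.23) = -1.1 × 10⁻³ → UNSTABLE
  155–209 m: −αΔT+βΔS = −(2.2 × 10⁻⁴)(-3.6)+(7.3 × 10⁻⁴)(-0.34) = 5.4 × 10⁻⁴ → stable
The 78–155 m interval has Δρ < 0: lighter water underlies denser water.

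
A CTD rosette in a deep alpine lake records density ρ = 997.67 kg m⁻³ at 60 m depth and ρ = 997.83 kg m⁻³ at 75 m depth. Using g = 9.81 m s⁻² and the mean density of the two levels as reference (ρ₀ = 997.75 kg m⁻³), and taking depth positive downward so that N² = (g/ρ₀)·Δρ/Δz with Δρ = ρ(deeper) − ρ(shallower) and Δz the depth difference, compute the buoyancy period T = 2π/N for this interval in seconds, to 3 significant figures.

614 s

Δρ = 997.83 − 997.67 = 0.16 kg m⁻³ over Δz = 75 − 60 = 15 m.
N² = (9.81/997.75) × (0.16/15) = 1.0488 × 10⁻⁴ s⁻².
N = √(1.0488 × 10⁻⁴) = 0.010241 rad s⁻¹, so T = 2π/N = 613.53 s ≈ 614 s.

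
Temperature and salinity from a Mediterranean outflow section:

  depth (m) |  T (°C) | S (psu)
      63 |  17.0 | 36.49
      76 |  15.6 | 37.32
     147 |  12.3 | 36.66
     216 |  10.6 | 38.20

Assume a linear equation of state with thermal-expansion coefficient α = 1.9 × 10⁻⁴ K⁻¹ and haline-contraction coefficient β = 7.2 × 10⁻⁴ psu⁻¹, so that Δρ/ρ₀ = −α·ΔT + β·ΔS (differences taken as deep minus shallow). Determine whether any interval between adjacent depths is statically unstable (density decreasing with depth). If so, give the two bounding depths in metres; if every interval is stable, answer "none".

none

Evaluate Δρ/ρ₀ = −αΔT + βΔS across each adjacent pair:
  63–76 m: −αΔT+βΔS = −(1.9 × 10⁻⁴)(-1.4)+(7.2 × 10⁻⁴)(+0.83) = 8.6 × 10⁻⁴ → stable
  76–147 m: −αΔT+βΔS = −(1.9 × 10⁻⁴)(-3.3)+(7.2 × 10⁻⁴)(-0.66) = 1.5 × 10⁻⁴ → stable
  147–216 m: −αΔT+βΔS = −(1.9 × 10⁻⁴)(-1.7)+(7.2 × 10⁻⁴)(+1.54) = 1.4 × 10⁻³ → stable
Every interval has Δρ > 0: the column is stably stratified throughout.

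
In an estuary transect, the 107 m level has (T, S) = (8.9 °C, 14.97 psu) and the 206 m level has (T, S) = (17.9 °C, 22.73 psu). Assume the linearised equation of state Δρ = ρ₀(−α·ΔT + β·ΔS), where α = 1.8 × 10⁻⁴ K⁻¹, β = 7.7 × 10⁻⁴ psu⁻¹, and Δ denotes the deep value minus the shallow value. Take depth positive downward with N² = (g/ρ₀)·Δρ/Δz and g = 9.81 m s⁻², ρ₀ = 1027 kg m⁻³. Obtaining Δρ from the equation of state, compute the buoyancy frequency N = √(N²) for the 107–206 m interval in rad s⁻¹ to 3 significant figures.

0.0208 rad s⁻¹

ΔT = +9.0 K, ΔS = +7.76 psu (deep − shallow).
Δρ/ρ₀ = −αΔT + βΔS = -1.62 × 10⁻³ + 5.9752 × 10⁻³ = 4.3552 × 10⁻³, so Δρ ≈ 4.473 kg m⁻³.
N² = (g/ρ₀)·Δρ/Δz = g·(Δρ/ρ₀)/Δz = 9.81 × 4.3552 × 10⁻³ / 99 = 4.3156 × 10⁻⁴ s⁻².
N = √(4.3156 × 10⁻⁴) = 0.020774 rad s⁻¹ ≈ 0.0208 rad s⁻¹.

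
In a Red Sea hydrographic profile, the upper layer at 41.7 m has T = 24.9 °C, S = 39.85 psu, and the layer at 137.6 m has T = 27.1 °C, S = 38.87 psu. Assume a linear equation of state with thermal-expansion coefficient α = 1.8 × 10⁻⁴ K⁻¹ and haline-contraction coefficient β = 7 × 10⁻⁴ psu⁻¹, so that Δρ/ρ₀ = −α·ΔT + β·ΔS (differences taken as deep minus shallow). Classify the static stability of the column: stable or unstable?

ΔT = 27.1 − 24.9 = +2.2 K and ΔS = 38.87 − 39.85 = -0.98 psu (deep − shallow).
−αΔT = -3.96 × 10⁻⁴; βΔS = -6.86 × 10⁻⁴; sum Δρ/ρ₀ = -1.082 × 10⁻³.
Δρ/ρ₀ < 0, so Δρ < 0: deeper water is lighter → statically unstable; the column would overturn.

unstable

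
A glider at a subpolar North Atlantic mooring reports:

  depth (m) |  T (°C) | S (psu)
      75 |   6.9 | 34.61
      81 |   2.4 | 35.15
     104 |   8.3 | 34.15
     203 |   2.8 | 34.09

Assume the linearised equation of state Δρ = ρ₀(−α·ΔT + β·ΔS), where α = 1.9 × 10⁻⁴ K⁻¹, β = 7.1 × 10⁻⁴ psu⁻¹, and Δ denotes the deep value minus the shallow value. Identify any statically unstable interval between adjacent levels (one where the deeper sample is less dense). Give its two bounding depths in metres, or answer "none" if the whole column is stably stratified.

81–104 m

Evaluate Δρ/ρ₀ = −αΔT + βΔS across each adjacent pair:
  75–81 m: −αΔT+βΔS = −(1.9 × 10⁻⁴)(-4.5)+(7.1 × 10⁻⁴)(+0.54) = 1.2 × 10⁻³ → stable
  81–104 m: −αΔT+βΔS = −(1.9 × 10⁻⁴)(+5.9)+(7.1 × 10⁻⁴)(-1.00) = -1.8 × 10⁻³ → UNSTABLE
  104–203 m: −αΔT+βΔS = −(1.9 × 10⁻⁴)(-5.5)+(7.1 × 10⁻⁴)(-0.06) = 1.0 × 10⁻³ → stable
The 81–104 m interval has Δρ < 0: lighter water underlies denser water.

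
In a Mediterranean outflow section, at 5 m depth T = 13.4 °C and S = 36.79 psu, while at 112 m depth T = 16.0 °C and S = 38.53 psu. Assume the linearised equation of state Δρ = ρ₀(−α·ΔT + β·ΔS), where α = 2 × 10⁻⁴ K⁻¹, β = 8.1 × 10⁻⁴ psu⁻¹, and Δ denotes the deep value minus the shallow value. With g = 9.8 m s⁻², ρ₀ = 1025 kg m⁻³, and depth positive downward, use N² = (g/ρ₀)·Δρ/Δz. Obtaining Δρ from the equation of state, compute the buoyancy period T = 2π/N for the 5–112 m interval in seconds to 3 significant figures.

ΔT = +2.6 K, ΔS = +1.74 psu (deep − shallow).
Δρ/ρ₀ = −αΔT + βΔS = -5.20 × 10⁻⁴ + 1.4094 × 10⁻³ = 8.894 × 10⁻⁴, so Δρ ≈ 0.9116 kg m⁻³.
N² = (g/ρ₀)·Δρ/Δz = g·(Δρ/ρ₀)/Δz = 9.8 × 8.894 × 10⁻⁴ / 107 = 8.1459 × 10⁻⁵ s⁻².
N = √(8.1459 × 10⁻⁵) = 9.0255 × 10⁻³ rad s⁻¹ → T = 2π/N = 696.16 s ≈ 696 s.

696 s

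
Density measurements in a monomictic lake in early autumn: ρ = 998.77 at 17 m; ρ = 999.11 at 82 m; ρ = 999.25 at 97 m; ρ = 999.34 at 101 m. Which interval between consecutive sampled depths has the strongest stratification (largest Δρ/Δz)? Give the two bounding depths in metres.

97–101 m

Compute the density gradient over each adjacent pair:
  17–82 m: Δρ/Δz = 0.34/65 = 5.2 × 10⁻³ kg m⁻⁴
  82–97 m: Δρ/Δz = 0.14/15 = 9.3 × 10⁻³ kg m⁻⁴
  97–101 m: Δρ/Δz = 0.09/4 = 0.022 kg m⁻⁴
The largest gradient is in the 97–101 m interval — the pycnocline.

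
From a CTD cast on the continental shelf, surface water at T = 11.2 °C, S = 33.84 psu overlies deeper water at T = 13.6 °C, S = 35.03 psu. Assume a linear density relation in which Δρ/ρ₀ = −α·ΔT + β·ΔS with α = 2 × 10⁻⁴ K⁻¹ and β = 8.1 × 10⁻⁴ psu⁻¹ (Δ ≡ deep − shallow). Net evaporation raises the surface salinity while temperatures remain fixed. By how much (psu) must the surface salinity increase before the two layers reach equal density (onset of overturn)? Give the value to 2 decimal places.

Neutral buoyancy requires −α(T_deep − T_surf) + β(S_deep − S_surf′) = 0.
S_surf′ = S_deep − (α/β)·ΔT = 35.03 − (2 × 10⁻⁴/8.1 × 10⁻⁴)·(+2.4) = 34.4374 psu.
Increase required: 34.4374 − 33.84 = 0.5974 psu.

0.60 psu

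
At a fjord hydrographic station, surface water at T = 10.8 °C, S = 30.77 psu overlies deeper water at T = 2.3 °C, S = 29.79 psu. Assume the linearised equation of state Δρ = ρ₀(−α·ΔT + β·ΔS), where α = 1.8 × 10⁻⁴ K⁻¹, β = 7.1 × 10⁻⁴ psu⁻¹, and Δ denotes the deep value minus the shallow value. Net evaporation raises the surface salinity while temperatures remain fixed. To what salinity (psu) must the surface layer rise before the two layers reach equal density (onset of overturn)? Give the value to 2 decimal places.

31.94 psu

Neutral buoyancy requires −α(T_deep − T_surf) + β(S_deep − S_surf′) = 0.
S_surf′ = S_deep − (α/β)·ΔT = 29.79 − (1.8 × 10⁻⁴/7.1 × 10⁻⁴)·(-8.5) = 31.9449 psu.
Increase required: 31.9449 − 30.77 = 1.1749 psu.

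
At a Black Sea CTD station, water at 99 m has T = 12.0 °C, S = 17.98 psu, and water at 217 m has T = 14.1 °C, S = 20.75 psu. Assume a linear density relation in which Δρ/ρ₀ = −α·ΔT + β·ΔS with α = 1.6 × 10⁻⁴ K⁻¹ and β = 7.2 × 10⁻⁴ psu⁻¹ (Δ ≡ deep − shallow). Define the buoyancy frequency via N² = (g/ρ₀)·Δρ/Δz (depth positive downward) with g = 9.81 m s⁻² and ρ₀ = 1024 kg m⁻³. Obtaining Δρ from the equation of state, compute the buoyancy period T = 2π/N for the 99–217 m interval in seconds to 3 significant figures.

ΔT = +2.1 K, ΔS = +2.77 psu (deep − shallow).
Δρ/ρ₀ = −αΔT + βΔS = -3.36 × 10⁻⁴ + 1.9944 × 10⁻³ = 1.6584 × 10⁻³, so Δρ ≈ 1.698 kg m⁻³.
N² = (g/ρ₀)·Δρ/Δz = g·(Δρ/ρ₀)/Δz = 9.81 × 1.6584 × 10⁻³ / 118 = 1.3787 × 10⁻⁴ s⁻².
N = √(1.3787 × 10⁻⁴) = 0.011742 rad s⁻¹ → T = 2π/N = 535.10 s ≈ 535 s.

535 s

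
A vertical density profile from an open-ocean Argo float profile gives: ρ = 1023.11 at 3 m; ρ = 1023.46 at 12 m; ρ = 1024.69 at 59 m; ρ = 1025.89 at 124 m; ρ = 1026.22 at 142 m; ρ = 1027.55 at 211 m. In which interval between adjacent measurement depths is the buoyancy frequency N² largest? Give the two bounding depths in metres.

3–12 m

Compute the density gradient over each adjacent pair:
  3–12 m: Δρ/Δz = 0.35/9 = 0.039 kg m⁻⁴
  12–59 m: Δρ/Δz = 1.23/47 = 0.026 kg m⁻⁴
  59–124 m: Δρ/Δz = 1.20/65 = 0.018 kg m⁻⁴
  124–142 m: Δρ/Δz = 0.33/18 = 0.018 kg m⁻⁴
  142–211 m: Δρ/Δz = 1.33/69 = 0.019 kg m⁻⁴
The largest gradient is in the 3–12 m interval — the pycnocline.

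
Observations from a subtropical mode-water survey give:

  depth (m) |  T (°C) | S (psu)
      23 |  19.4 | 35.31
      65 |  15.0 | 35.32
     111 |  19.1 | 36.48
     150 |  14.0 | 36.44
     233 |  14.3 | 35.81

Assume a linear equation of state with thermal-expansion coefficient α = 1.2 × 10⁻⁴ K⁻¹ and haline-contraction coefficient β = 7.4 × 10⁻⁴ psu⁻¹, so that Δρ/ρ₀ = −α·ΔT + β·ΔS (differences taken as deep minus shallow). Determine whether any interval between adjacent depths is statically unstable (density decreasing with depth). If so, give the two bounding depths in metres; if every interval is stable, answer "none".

150–233 m

Evaluate Δρ/ρ₀ = −αΔT + βΔS across each adjacent pair:
  23–65 m: −αΔT+βΔS = −(1.2 × 10⁻⁴)(-4.4)+(7.4 × 10⁻⁴)(+0.01) = 5.4 × 10⁻⁴ → stable
  65–111 m: −αΔT+βΔS = −(1.2 × 10⁻⁴)(+4.1)+(7.4 × 10⁻⁴)(+1.16) = 3.7 × 10⁻⁴ → stable
  111–150 m: −αΔT+βΔS = −(1.2 × 10⁻⁴)(-5.1)+(7.4 × 10⁻⁴)(-0.04) = 5.8 × 10⁻⁴ → stable
  150–233 m: −αΔT+βΔS = −(1.2 × 10⁻⁴)(+0.3)+(7.4 × 10⁻⁴)(-0.63) = -5.0 × 10⁻⁴ → UNSTABLE
The 150–233 m interval has Δρ < 0: lighter water underlies denser water.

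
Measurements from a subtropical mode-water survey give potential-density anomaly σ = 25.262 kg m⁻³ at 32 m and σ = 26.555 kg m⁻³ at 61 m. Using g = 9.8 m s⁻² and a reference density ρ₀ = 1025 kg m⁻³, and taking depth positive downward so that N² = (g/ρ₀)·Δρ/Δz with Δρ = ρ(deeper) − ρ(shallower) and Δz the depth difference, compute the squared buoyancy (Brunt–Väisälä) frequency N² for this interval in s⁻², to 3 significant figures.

Δρ = 1026.555 − 1025.262 = 1.293 kg m⁻³ over Δz = 61 − 32 = 29 m.
N² = (9.8/1025) × (1.293/29) = 4.2629 × 10⁻⁴ s⁻² ≈ 4.26 × 10⁻⁴ s⁻².

4.26 × 10⁻⁴ s⁻²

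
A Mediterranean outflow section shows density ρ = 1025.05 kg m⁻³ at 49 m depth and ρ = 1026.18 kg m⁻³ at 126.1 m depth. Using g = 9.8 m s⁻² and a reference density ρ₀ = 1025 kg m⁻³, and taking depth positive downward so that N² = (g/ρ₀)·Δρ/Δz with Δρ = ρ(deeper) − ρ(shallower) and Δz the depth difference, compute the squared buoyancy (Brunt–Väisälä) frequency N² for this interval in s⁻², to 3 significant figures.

1.40 × 10⁻⁴ s⁻²

Δρ = 1026.18 − 1025.05 = 1.13 kg m⁻³ over Δz = 126.1 − 49 = 77.1 m.
N² = (9.8/1025) × (1.13/77.1) = 1.4013 × 10⁻⁴ s⁻² ≈ 1.40 × 10⁻⁴ s⁻².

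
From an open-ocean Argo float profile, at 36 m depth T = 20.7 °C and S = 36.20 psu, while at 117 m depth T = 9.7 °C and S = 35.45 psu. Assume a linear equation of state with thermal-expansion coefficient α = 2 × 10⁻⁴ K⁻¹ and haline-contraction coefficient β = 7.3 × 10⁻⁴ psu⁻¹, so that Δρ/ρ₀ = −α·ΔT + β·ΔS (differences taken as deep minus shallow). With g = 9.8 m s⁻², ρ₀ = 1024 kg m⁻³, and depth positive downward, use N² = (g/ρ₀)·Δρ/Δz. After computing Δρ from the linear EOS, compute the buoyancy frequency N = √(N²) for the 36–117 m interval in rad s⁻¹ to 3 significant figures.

0.0141 rad s⁻¹

ΔT = -11.0 K, ΔS = -0.75 psu (deep − shallow).
Δρ/ρ₀ = −αΔT + βΔS = 2.20 × 10⁻³ − 5.475 × 10⁻⁴ = 1.6525 × 10⁻³, so Δρ ≈ 1.692 kg m⁻³.
N² = (g/ρ₀)·Δρ/Δz = g·(Δρ/ρ₀)/Δz = 9.8 × 1.6525 × 10⁻³ / 81 = 1.9993 × 10⁻⁴ s⁻².
N = √(1.9993 × 10⁻⁴) = 0.014140 rad s⁻¹ ≈ 0.0141 rad s⁻¹.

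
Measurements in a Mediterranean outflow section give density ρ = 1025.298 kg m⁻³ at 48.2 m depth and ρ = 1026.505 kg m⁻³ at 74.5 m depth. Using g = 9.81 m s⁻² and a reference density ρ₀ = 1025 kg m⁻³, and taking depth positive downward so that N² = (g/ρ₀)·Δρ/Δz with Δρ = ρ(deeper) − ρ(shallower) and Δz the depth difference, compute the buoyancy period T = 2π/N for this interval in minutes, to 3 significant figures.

5.00 min

Δρ = 1026.505 − 1025.298 = 1.207 kg m⁻³ over Δz = 74.5 − 48.2 = 26.3 m.
N² = (9.81/1025) × (1.207/26.3) = 4.3923 × 10⁻⁴ s⁻².
N = √(4.3923 × 10⁻⁴) = 0.020958 rad s⁻¹, so T = 2π/N = 299.80 s = 4.9967 min ≈ 5.00 min.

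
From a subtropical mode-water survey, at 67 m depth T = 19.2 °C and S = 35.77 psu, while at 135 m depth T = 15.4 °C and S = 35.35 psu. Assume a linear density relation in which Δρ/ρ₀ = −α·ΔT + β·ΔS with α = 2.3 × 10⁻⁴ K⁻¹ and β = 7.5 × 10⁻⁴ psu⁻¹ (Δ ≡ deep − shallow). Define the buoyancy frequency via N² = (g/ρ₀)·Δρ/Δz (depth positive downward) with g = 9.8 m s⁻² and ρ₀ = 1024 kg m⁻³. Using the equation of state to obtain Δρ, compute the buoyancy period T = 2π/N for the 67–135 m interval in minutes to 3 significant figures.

ΔT = -3.8 K, ΔS = -0.42 psu (deep − shallow).
Δρ/ρ₀ = −αΔT + βΔS = 8.74 × 10⁻⁴ − 3.15 × 10⁻⁴ = 5.59 × 10⁻⁴, so Δρ ≈ 0.5724 kg m⁻³.
N² = (g/ρ₀)·Δρ/Δz = g·(Δρ/ρ₀)/Δz = 9.8 × 5.59 × 10⁻⁴ / 68 = 8.0562 × 10⁻⁵ s⁻².
N = √(8.0562 × 10⁻⁵) = 8.9756 × 10⁻³ rad s⁻¹ → T = 2π/N = 700.03 s = 11.667 min ≈ 11.7 min.

11.7 min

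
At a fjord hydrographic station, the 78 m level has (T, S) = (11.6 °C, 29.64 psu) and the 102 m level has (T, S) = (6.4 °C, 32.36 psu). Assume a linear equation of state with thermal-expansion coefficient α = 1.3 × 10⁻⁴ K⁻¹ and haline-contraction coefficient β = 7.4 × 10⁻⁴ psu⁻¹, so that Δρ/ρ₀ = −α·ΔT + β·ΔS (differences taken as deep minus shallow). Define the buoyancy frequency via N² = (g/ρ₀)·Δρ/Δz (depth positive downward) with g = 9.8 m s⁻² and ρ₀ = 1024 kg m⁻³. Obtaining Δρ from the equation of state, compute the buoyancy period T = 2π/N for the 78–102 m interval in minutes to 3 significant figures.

3.16 min

ΔT = -5.2 K, ΔS = +2.72 psu (deep − shallow).
Δρ/ρ₀ = −αΔT + βΔS = 6.76 × 10⁻⁴ + 2.0128 × 10⁻³ = 2.6888 × 10⁻³, so Δρ ≈ 2.753 kg m⁻³.
N² = (g/ρ₀)·Δρ/Δz = g·(Δρ/ρ₀)/Δz = 9.8 × 2.6888 × 10⁻³ / 24 = 1.0979 × 10⁻³ s⁻².
N = √(1.0979 × 10⁻³) = 0.033135 rad s⁻¹ → T = 2π/N = 189.62 s = 3.1603 min ≈ 3.16 min.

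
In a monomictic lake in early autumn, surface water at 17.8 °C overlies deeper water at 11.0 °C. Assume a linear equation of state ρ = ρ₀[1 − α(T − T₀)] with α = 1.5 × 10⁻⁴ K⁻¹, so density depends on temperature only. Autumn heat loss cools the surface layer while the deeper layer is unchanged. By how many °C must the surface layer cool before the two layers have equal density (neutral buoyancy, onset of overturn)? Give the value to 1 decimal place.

6.8 °C

With temperature the only control, equal density requires T_surf′ = T_deep.
T_surf′ = 11.0 °C.
Cooling required: 17.8 − 11.0 = 6.8 °C.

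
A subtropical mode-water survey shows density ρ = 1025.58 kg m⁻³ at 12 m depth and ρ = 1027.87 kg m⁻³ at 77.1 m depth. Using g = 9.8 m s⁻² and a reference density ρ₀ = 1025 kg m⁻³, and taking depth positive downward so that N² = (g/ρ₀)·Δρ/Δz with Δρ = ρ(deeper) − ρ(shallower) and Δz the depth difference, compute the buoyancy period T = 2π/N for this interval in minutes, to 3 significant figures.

Δρ = 1027.87 − 1025.58 = 2.29 kg m⁻³ over Δz = 77.1 − 12 = 65.1 m.
N² = (9.8/1025) × (2.29/65.1) = 3.3632 × 10⁻⁴ s⁻².
N = √(3.3632 × 10⁻⁴) = 0.018339 rad s⁻¹, so T = 2π/N = 342.61 s = 5.7102 min ≈ 5.71 min.

5.71 min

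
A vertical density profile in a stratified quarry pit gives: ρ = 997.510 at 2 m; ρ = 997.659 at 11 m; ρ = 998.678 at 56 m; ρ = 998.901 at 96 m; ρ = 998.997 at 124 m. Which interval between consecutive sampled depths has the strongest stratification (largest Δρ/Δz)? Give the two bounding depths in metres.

11–56 m

Compute the density gradient over each adjacent pair:
  2–11 m: Δρ/Δz = 0.149/9 = 0.017 kg m⁻⁴
  11–56 m: Δρ/Δz = 1.019/45 = 0.023 kg m⁻⁴
  56–96 m: Δρ/Δz = 0.223/40 = 5.6 × 10⁻³ kg m⁻⁴
  96–124 m: Δρ/Δz = 0.096/28 = 3.4 × 10⁻³ kg m⁻⁴
The largest gradient is in the 11–56 m interval — the pycnocline.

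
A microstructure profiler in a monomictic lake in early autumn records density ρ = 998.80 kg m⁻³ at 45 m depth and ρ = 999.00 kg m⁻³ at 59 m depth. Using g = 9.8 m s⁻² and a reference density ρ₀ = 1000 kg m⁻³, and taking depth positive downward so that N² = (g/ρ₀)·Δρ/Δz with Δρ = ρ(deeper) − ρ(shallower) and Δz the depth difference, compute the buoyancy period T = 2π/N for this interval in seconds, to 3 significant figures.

Δρ = 999.00 − 998.80 = 0.20 kg m⁻³ over Δz = 59 − 45 = 14 m.
N² = (9.8/1000) × (0.20/14) = 1.4000 × 10⁻⁴ s⁻².
N = √(1.4000 × 10⁻⁴) = 0.011832 rad s⁻¹, so T = 2π/N = 531.03 s ≈ 531 s.
A positive N² confirms static stability across the interval.

531 s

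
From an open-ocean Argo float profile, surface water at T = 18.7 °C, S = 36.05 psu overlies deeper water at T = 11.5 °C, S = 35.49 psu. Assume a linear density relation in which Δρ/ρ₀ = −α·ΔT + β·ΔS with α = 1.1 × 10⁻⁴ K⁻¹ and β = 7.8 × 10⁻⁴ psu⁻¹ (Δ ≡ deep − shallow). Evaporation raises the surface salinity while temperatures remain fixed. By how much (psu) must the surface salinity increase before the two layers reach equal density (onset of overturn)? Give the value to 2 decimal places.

0.46 psu

Neutral buoyancy requires −α(T_deep − T_surf) + β(S_deep − S_surf′) = 0.
S_surf′ = S_deep − (α/β)·ΔT = 35.49 − (1.1 × 10⁻⁴/7.8 × 10⁻⁴)·(-7.2) = 36.5054 psu.
Increase required: 36.5054 − 36.05 = 0.4554 psu.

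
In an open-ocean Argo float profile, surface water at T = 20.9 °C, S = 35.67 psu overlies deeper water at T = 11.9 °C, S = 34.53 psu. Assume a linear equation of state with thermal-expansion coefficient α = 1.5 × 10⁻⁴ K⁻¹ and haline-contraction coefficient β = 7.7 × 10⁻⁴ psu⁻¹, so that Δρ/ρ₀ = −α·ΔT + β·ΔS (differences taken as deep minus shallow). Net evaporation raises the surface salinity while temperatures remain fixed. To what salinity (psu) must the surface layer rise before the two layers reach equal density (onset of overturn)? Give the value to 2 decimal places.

Neutral buoyancy requires −α(T_deep − T_surf) + β(S_deep − S_surf′) = 0.
S_surf′ = S_deep − (α/β)·ΔT = 34.53 − (1.5 × 10⁻⁴/7.7 × 10⁻⁴)·(-9.0) = 36.2832 psu.
Increase required: 36.2832 − 35.67 = 0.6132 psu.

36.28 psu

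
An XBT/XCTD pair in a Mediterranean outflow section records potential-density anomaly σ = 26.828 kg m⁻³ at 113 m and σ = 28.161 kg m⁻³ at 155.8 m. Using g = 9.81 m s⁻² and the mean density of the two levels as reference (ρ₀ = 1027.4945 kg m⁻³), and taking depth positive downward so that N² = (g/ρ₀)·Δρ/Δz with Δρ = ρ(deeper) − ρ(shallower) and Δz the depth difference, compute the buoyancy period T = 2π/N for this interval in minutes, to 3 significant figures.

6.07 min

Δρ = 1028.161 − 1026.828 = 1.333 kg m⁻³ over Δz = 155.8 − 113 = 42.8 m.
N² = (9.81/1027.4945) × (1.333/42.8) = 2.9736 × 10⁻⁴ s⁻².
N = √(2.9736 × 10⁻⁴) = 0.017244 rad s⁻¹, so T = 2π/N = 364.37 s = 6.0728 min ≈ 6.07 min.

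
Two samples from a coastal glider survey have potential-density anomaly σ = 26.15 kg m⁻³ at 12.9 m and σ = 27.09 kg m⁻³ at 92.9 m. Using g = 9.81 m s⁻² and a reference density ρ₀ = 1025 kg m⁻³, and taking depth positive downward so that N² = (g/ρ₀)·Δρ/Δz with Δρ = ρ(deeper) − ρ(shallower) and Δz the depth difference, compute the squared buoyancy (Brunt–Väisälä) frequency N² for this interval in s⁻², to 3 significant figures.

1.12 × 10⁻⁴ s⁻²

Δρ = 1027.09 − 1026.15 = 0.94 kg m⁻³ over Δz = 92.9 − 12.9 = 80 m.
N² = (9.81/1025) × (0.94/80) = 1.1246 × 10⁻⁴ s⁻² ≈ 1.12 × 10⁻⁴ s⁻².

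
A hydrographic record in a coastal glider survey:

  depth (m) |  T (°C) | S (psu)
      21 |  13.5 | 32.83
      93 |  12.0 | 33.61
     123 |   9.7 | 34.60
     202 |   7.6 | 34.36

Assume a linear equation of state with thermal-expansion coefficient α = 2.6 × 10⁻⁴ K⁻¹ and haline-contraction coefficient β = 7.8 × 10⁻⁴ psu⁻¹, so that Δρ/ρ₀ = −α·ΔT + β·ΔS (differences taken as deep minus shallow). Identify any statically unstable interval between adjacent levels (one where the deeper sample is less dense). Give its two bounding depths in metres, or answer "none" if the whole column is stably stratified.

Evaluate Δρ/ρ₀ = −αΔT + βΔS across each adjacent pair:
  21–93 m: −αΔT+βΔS = −(2.6 × 10⁻⁴)(-1.5)+(7.8 × 10⁻⁴)(+0.78) = 1.0 × 10⁻³ → stable
  93–123 m: −αΔT+βΔS = −(2.6 × 10⁻⁴)(-2.3)+(7.8 × 10⁻⁴)(+0.99) = 1.4 × 10⁻³ → stable
  123–202 m: −αΔT+βΔS = −(2.6 × 10⁻⁴)(-2.1)+(7.8 × 10⁻⁴)(-0.24) = 3.6 × 10⁻⁴ → stable
Every interval has Δρ > 0: the column is stably stratified throughout.

none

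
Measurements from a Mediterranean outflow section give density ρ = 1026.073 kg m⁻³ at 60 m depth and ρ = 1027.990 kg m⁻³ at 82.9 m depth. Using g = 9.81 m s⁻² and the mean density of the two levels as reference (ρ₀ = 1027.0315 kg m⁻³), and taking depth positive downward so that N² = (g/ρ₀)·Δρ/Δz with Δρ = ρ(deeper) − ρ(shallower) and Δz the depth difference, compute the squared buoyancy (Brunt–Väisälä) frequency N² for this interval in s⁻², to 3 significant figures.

8.00 × 10⁻⁴ s⁻²

Δρ = 1027.990 − 1026.073 = 1.917 kg m⁻³ over Δz = 82.9 − 60 = 22.9 m.
N² = (9.81/1027.0315) × (1.917/22.9) = 7.9960 × 10⁻⁴ s⁻² ≈ 8.00 × 10⁻⁴ s⁻².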